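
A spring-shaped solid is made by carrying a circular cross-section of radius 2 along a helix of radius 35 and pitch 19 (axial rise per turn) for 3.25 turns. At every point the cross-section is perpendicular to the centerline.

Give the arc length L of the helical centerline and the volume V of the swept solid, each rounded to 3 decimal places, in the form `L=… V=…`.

2πR = 2π·35 = 219.911486
per-turn = √(219.911486² + 19²) = √(48361.0616 + 361) = √48722.0616 = 220.730744
L = 3.25 × 220.730744 = 717.374920
V = π·2² × L = 12.566371 × 717.374920 = 9014.799109

L=717.375 V=9014.799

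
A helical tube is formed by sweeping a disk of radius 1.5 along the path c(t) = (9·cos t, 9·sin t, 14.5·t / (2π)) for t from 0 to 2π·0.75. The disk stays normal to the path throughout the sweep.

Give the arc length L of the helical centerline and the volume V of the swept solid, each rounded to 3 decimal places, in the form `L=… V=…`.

L=43.784 V=309.488

2πR = 2π·9 = 56.548668
per-turn = √(56.548668² + 14.5²) = √(3197.7518 + 210.25) = √3408.0018 = 58.378094
L = 0.75 × 58.378094 = 43.783570
V = π·1.5² × L = 7.068583 × 43.783570 = 309.487821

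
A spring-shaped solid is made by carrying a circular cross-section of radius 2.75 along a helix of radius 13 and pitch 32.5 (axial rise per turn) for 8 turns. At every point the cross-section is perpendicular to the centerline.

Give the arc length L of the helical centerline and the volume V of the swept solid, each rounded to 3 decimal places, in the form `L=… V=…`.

L=703.277 V=16708.662

2πR = 2π·13 = 81.681409
per-turn = √(81.681409² + 32.5²) = √(6671.8526 + 1056.25) = √7728.1026 = 87.909627
L = 8 × 87.909627 = 703.277019
V = π·2.75² × L = 23.758294 × 703.277019 = 16708.662481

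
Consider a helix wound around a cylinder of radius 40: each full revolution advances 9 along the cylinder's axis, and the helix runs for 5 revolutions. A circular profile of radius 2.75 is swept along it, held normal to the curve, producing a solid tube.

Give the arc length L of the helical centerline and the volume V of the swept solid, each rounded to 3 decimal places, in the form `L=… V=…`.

2πR = 2π·40 = 251.327412
per-turn = √(251.327412² + 9²) = √(63165.4682 + 81) = √63246.4682 = 251.488505
L = 5 × 251.488505 = 1257.442525
V = π·2.75² × L = 23.758294 × 1257.442525 = 29874.689758

L=1257.443 V=29874.690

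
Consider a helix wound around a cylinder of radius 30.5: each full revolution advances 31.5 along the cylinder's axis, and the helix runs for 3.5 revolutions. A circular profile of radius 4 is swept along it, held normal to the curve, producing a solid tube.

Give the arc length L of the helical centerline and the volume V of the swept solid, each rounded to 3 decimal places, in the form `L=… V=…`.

2πR = 2π·30.5 = 191.637152
per-turn = √(191.637152² + 31.5²) = √(36724.7980 + 992.25) = √37717.0480 = 194.208774
L = 3.5 × 194.208774 = 679.730710
V = π·4² × L = 50.265482 × 679.730710 = 34166.992064

L=679.731 V=34166.992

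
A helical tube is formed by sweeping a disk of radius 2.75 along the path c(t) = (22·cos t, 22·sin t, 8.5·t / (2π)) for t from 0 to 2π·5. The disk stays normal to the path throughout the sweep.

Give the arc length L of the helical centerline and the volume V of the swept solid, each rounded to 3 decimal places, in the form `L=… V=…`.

L=692.456 V=16451.570

2πR = 2π·22 = 138.230077
per-turn = √(138.230077² + 8.5²) = √(19107.5541 + 72.25) = √19179.8041 = 138.491170
L = 5 × 138.491170 = 692.455849
V = π·2.75² × L = 23.758294 × 692.455849 = 16451.569953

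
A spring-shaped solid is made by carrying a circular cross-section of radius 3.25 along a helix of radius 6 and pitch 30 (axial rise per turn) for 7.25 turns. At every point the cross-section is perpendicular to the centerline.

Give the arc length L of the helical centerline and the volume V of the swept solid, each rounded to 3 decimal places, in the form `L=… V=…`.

2πR = 2π·6 = 37.699112
per-turn = √(37.699112² + 30²) = √(1421.2230 + 900) = √2321.2230 = 48.179073
L = 7.25 × 48.179073 = 349.298276
V = π·3.25² × L = 33.183072 × 349.298276 = 11590.789987

L=349.298 V=11590.790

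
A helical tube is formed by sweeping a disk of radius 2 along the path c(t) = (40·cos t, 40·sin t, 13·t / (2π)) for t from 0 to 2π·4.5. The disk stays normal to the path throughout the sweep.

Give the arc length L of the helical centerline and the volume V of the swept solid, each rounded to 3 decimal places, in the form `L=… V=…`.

L=1132.485 V=14231.230

2πR = 2π·40 = 251.327412
per-turn = √(251.327412² + 13²) = √(63165.4682 + 169) = √63334.4682 = 251.663403
L = 4.5 × 251.663403 = 1132.485311
V = π·2² × L = 12.566371 × 1132.485311 = 14231.230138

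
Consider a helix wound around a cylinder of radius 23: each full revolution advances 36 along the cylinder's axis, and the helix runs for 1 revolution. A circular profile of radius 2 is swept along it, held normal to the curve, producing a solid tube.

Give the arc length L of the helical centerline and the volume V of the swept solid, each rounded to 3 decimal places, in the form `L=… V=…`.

L=148.930 V=1871.507

2πR = 2π·23 = 144.513262
per-turn = √(144.513262² + 36²) = √(20884.0829 + 1296) = √22180.0829 = 148.929792
L = 1 × 148.929792 = 148.929792
V = π·2² × L = 12.566371 × 148.929792 = 1871.506960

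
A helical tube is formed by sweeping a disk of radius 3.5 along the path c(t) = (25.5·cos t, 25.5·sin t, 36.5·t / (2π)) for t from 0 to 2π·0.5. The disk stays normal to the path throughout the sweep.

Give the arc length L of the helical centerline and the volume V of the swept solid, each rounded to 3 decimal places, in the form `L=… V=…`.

L=82.163 V=3162.006

2πR = 2π·25.5 = 160.221225
per-turn = √(160.221225² + 36.5²) = √(25670.8410 + 1332.25) = √27003.0910 = 164.326173
L = 0.5 × 164.326173 = 82.163086
V = π·3.5² × L = 38.484510 × 82.163086 = 3162.006120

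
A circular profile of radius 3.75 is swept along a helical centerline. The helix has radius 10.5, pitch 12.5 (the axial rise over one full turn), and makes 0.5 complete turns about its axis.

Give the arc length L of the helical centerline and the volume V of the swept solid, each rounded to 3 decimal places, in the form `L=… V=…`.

L=33.574 V=1483.236

2πR = 2π·10.5 = 65.973446
per-turn = √(65.973446² + 12.5²) = √(4352.4955 + 156.25) = √4508.7455 = 67.147193
L = 0.5 × 67.147193 = 33.573597
V = π·3.75² × L = 44.178647 × 33.573597 = 1483.236060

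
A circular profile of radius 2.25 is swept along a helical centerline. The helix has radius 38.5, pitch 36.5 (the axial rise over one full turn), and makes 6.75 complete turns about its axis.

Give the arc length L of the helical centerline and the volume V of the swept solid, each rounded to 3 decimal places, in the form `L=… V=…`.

L=1651.326 V=26263.199

2πR = 2π·38.5 = 241.902634
per-turn = √(241.902634² + 36.5²) = √(58516.8845 + 1332.25) = √59849.1345 = 244.640828
L = 6.75 × 244.640828 = 1651.325586
V = π·2.25² × L = 15.904313 × 1651.325586 = 26263.198666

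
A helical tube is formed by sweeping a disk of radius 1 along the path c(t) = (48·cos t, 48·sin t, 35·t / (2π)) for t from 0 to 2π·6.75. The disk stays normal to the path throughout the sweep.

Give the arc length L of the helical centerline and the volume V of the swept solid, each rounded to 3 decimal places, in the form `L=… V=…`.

2πR = 2π·48 = 301.592895
per-turn = √(301.592895² + 35²) = √(90958.2742 + 1225) = √92183.2742 = 303.616986
L = 6.75 × 303.616986 = 2049.414655
V = π·1² × L = 3.141593 × 2049.414655 = 6438.426025

L=2049.415 V=6438.426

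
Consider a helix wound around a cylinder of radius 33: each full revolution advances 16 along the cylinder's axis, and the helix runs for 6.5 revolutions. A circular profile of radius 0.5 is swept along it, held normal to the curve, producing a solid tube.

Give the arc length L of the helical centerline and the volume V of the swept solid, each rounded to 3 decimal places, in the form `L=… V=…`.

2πR = 2π·33 = 207.345115
per-turn = √(207.345115² + 16²) = √(42991.9968 + 256) = √43247.9968 = 207.961527
L = 6.5 × 207.961527 = 1351.749926
V = π·0.5² × L = 0.785398 × 1351.749926 = 1061.661910

L=1351.750 V=1061.662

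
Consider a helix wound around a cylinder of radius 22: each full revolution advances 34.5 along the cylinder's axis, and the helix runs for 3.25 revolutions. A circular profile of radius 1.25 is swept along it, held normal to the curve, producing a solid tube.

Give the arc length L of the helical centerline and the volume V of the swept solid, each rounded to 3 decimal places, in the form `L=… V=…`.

L=463.029 V=2272.887

2πR = 2π·22 = 138.230077
per-turn = √(138.230077² + 34.5²) = √(19107.5541 + 1190.25) = √20297.8041 = 142.470362
L = 3.25 × 142.470362 = 463.028677
V = π·1.25² × L = 4.908739 × 463.028677 = 2272.886705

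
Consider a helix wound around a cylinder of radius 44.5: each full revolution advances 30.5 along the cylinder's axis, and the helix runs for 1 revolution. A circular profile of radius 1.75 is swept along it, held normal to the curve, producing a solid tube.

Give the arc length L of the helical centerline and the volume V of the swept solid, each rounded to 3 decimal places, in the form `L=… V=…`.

2πR = 2π·44.5 = 279.601746
per-turn = √(279.601746² + 30.5²) = √(78177.1365 + 930.25) = √79107.3865 = 281.260354
L = 1 × 281.260354 = 281.260354
V = π·1.75² × L = 9.621128 × 281.260354 = 2706.041722

L=281.260 V=2706.042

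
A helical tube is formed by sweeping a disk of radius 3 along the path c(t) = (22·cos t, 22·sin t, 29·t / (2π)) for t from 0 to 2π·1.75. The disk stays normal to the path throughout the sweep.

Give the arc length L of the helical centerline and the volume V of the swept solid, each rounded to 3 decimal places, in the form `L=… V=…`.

2πR = 2π·22 = 138.230077
per-turn = √(138.230077² + 29²) = √(19107.5541 + 841) = √19948.5541 = 141.239350
L = 1.75 × 141.239350 = 247.168863
V = π·3² × L = 28.274334 × 247.168863 = 6988.534967

L=247.169 V=6988.535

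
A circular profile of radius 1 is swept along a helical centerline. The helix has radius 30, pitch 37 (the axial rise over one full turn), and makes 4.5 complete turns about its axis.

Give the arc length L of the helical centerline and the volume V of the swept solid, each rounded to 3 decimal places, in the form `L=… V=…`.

2πR = 2π·30 = 188.495559
per-turn = √(188.495559² + 37²) = √(35530.5758 + 1369) = √36899.5758 = 192.092623
L = 4.5 × 192.092623 = 864.416804
V = π·1² × L = 3.141593 × 864.416804 = 2715.645481

L=864.417 V=2715.645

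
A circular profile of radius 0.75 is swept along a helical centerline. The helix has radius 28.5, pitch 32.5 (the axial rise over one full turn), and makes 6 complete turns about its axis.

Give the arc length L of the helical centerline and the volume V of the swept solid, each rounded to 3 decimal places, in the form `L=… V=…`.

2πR = 2π·28.5 = 179.070781
per-turn = √(179.070781² + 32.5²) = √(32066.3447 + 1056.25) = √33122.5947 = 181.996139
L = 6 × 181.996139 = 1091.976835
V = π·0.75² × L = 1.767146 × 1091.976835 = 1929.682352

L=1091.977 V=1929.682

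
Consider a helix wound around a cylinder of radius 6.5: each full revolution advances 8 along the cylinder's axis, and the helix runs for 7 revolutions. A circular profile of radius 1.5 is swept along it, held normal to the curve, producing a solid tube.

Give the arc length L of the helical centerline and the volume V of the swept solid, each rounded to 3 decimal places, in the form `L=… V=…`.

L=291.318 V=2059.206

2πR = 2π·6.5 = 40.840704
per-turn = √(40.840704² + 8²) = √(1667.9631 + 64) = √1731.9631 = 41.616861
L = 7 × 41.616861 = 291.318029
V = π·1.5² × L = 7.068583 × 291.318029 = 2059.205805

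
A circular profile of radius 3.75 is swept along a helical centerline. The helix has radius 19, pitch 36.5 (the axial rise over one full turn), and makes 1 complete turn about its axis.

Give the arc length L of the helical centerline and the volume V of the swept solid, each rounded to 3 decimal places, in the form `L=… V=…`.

2πR = 2π·19 = 119.380521
per-turn = √(119.380521² + 36.5²) = √(14251.7088 + 1332.25) = √15583.9588 = 124.835727
L = 1 × 124.835727 = 124.835727
V = π·3.75² × L = 44.178647 × 124.835727 = 5515.073481

L=124.836 V=5515.073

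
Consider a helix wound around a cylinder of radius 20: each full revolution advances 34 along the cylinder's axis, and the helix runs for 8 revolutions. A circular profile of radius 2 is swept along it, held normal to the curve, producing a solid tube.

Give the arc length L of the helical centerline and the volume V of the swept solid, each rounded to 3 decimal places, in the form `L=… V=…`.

2πR = 2π·20 = 125.663706
per-turn = √(125.663706² + 34²) = √(15791.3670 + 1156) = √16947.3670 = 130.182053
L = 8 × 130.182053 = 1041.456428
V = π·2² × L = 12.566371 × 1041.456428 = 13087.327448

L=1041.456 V=13087.327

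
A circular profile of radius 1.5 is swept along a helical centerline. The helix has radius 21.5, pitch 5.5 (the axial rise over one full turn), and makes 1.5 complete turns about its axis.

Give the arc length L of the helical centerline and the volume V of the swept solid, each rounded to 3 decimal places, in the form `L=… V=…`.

L=202.801 V=1433.513

2πR = 2π·21.5 = 135.088484
per-turn = √(135.088484² + 5.5²) = √(18248.8985 + 30.25) = √18279.1485 = 135.200401
L = 1.5 × 135.200401 = 202.800602
V = π·1.5² × L = 7.068583 × 202.800602 = 1433.512984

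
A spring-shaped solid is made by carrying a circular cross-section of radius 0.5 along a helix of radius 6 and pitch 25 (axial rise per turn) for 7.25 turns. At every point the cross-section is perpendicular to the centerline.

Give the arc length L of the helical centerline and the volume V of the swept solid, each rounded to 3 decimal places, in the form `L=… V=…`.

2πR = 2π·6 = 37.699112
per-turn = √(37.699112² + 25²) = √(1421.2230 + 625) = √2046.2230 = 45.235197
L = 7.25 × 45.235197 = 327.955177
V = π·0.5² × L = 0.785398 × 327.955177 = 257.575394

L=327.955 V=257.575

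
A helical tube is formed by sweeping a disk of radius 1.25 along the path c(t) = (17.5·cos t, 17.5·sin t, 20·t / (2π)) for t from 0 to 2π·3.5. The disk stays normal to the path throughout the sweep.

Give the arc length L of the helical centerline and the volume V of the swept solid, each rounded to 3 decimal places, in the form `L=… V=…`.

2πR = 2π·17.5 = 109.955743
per-turn = √(109.955743² + 20²) = √(12090.2654 + 400) = √12490.2654 = 111.759856
L = 3.5 × 111.759856 = 391.159496
V = π·1.25² × L = 4.908739 × 391.159496 = 1920.099684

L=391.159 V=1920.100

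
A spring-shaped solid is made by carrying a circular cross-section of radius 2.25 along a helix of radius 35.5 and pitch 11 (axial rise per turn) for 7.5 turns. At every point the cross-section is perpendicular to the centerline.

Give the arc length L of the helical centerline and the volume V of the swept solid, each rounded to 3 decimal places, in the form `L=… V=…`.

2πR = 2π·35.5 = 223.053078
per-turn = √(223.053078² + 11²) = √(49752.6758 + 121) = √49873.6758 = 223.324150
L = 7.5 × 223.324150 = 1674.931122
V = π·2.25² × L = 15.904313 × 1674.931122 = 26638.628495

L=1674.931 V=26638.628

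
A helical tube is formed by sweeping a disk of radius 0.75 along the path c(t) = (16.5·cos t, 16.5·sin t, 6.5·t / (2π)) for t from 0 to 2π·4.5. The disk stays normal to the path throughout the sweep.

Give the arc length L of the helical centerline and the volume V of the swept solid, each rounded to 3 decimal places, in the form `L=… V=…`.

L=467.443 V=826.039

2πR = 2π·16.5 = 103.672558
per-turn = √(103.672558² + 6.5²) = √(10747.9992 + 42.25) = √10790.2492 = 103.876124
L = 4.5 × 103.876124 = 467.442559
V = π·0.75² × L = 1.767146 × 467.442559 = 826.039187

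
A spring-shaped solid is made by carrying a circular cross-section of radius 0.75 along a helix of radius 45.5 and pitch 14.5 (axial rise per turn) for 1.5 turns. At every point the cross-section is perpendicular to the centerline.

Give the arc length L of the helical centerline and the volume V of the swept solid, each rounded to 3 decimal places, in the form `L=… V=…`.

2πR = 2π·45.5 = 285.884931
per-turn = √(285.884931² + 14.5²) = √(81730.1940 + 210.25) = √81940.4440 = 286.252413
L = 1.5 × 286.252413 = 429.378620
V = π·0.75² × L = 1.767146 × 429.378620 = 758.774654

L=429.379 V=758.775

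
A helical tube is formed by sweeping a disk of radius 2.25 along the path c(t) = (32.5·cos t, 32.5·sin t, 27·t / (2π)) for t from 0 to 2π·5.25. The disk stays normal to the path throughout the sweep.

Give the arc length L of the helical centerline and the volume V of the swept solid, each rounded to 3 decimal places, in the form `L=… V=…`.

2πR = 2π·32.5 = 204.203522
per-turn = √(204.203522² + 27²) = √(41699.0786 + 729) = √42428.0786 = 205.980772
L = 5.25 × 205.980772 = 1081.399055
V = π·2.25² × L = 15.904313 × 1081.399055 = 17198.908843

L=1081.399 V=17198.909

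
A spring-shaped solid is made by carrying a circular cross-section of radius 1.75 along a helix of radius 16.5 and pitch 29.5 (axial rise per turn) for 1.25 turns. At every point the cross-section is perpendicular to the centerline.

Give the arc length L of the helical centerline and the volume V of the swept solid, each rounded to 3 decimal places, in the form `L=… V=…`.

L=134.735 V=1296.302

2πR = 2π·16.5 = 103.672558
per-turn = √(103.672558² + 29.5²) = √(10747.9992 + 870.25) = √11618.2492 = 107.787983
L = 1.25 × 107.787983 = 134.734978
V = π·1.75² × L = 9.621128 × 134.734978 = 1296.302405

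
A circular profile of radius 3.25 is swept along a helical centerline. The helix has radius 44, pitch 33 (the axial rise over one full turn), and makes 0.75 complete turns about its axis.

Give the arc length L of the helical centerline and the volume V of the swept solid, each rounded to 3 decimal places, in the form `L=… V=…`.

L=208.817 V=6929.191

2πR = 2π·44 = 276.460154
per-turn = √(276.460154² + 33²) = √(76430.2165 + 1089) = √77519.2165 = 278.422730
L = 0.75 × 278.422730 = 208.817047
V = π·3.25² × L = 33.183072 × 208.817047 = 6929.191202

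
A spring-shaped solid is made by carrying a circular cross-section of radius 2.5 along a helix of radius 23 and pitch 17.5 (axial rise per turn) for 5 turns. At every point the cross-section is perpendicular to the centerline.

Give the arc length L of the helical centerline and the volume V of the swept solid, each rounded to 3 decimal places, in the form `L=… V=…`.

2πR = 2π·23 = 144.513262
per-turn = √(144.513262² + 17.5²) = √(20884.0829 + 306.25) = √21190.3329 = 145.568997
L = 5 × 145.568997 = 727.844985
V = π·2.5² × L = 19.634954 × 727.844985 = 14291.202870

L=727.845 V=14291.203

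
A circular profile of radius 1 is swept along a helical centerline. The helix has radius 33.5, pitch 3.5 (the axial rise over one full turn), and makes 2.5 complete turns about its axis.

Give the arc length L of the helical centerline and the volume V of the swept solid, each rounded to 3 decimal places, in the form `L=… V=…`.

2πR = 2π·33.5 = 210.486708
per-turn = √(210.486708² + 3.5²) = √(44304.6542 + 12.25) = √44316.9042 = 210.515805
L = 2.5 × 210.515805 = 526.289513
V = π·1² × L = 3.141593 × 526.289513 = 1653.387266

L=526.290 V=1653.387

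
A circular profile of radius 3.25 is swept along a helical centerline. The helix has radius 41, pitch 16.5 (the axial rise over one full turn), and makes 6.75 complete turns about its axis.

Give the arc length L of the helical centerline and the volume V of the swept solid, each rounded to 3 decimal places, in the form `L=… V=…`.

L=1742.435 V=57819.336

2πR = 2π·41 = 257.610598
per-turn = √(257.610598² + 16.5²) = √(66363.2200 + 272.25) = √66635.4700 = 258.138471
L = 6.75 × 258.138471 = 1742.434676
V = π·3.25² × L = 33.183072 × 1742.434676 = 57819.336026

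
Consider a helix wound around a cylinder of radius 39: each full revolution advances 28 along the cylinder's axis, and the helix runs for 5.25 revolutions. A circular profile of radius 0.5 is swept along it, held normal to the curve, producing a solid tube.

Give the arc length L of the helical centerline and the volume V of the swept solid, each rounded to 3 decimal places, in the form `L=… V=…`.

2πR = 2π·39 = 245.044227
per-turn = √(245.044227² + 28²) = √(60046.6732 + 784) = √60830.6732 = 246.638750
L = 5.25 × 246.638750 = 1294.853439
V = π·0.5² × L = 0.785398 × 1294.853439 = 1016.975513

L=1294.853 V=1016.976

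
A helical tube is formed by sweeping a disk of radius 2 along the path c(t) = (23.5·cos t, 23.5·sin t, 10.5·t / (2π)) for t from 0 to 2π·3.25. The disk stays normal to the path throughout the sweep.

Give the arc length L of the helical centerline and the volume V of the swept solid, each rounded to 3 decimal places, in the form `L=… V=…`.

2πR = 2π·23.5 = 147.654855
per-turn = √(147.654855² + 10.5²) = √(21801.9561 + 110.25) = √21912.2061 = 148.027721
L = 3.25 × 148.027721 = 481.090093
V = π·2² × L = 12.566371 × 481.090093 = 6045.556402

L=481.090 V=6045.556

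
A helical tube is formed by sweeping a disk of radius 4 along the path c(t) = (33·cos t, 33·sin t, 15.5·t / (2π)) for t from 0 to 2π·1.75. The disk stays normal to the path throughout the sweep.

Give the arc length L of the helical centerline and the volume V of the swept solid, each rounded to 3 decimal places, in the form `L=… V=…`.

L=363.866 V=18289.920

2πR = 2π·33 = 207.345115
per-turn = √(207.345115² + 15.5²) = √(42991.9968 + 240.25) = √43232.2468 = 207.923656
L = 1.75 × 207.923656 = 363.866398
V = π·4² × L = 50.265482 × 363.866398 = 18289.920055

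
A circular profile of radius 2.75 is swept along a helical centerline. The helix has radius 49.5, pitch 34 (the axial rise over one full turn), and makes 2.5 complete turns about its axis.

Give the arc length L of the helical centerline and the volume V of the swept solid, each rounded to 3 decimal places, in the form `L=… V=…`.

2πR = 2π·49.5 = 311.017673
per-turn = √(311.017673² + 34²) = √(96731.9927 + 1156) = √97887.9927 = 312.870569
L = 2.5 × 312.870569 = 782.176422
V = π·2.75² × L = 23.758294 × 782.176422 = 18583.177732

L=782.176 V=18583.178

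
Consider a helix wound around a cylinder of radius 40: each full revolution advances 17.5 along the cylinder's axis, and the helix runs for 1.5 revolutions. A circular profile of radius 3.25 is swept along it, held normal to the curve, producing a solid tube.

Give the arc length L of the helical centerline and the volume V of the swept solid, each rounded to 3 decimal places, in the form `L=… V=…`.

L=377.904 V=12540.013

2πR = 2π·40 = 251.327412
per-turn = √(251.327412² + 17.5²) = √(63165.4682 + 306.25) = √63471.7182 = 251.935941
L = 1.5 × 251.935941 = 377.903911
V = π·3.25² × L = 33.183072 × 377.903911 = 12540.012837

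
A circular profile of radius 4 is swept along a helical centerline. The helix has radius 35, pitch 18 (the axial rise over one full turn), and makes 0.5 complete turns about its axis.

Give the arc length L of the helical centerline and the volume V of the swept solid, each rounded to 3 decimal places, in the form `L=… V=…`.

2πR = 2π·35 = 219.911486
per-turn = √(219.911486² + 18²) = √(48361.0616 + 324) = √48685.0616 = 220.646916
L = 0.5 × 220.646916 = 110.323458
V = π·4² × L = 50.265482 × 110.323458 = 5545.461844

L=110.323 V=5545.462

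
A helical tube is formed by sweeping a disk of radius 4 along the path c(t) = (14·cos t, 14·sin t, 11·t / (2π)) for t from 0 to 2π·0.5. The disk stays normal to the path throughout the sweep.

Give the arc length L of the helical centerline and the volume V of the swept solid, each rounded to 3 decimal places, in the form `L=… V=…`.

2πR = 2π·14 = 87.964594
per-turn = √(87.964594² + 11²) = √(7737.7699 + 121) = √7858.7699 = 88.649703
L = 0.5 × 88.649703 = 44.324852
V = π·4² × L = 50.265482 × 44.324852 = 2228.010047

L=44.325 V=2228.010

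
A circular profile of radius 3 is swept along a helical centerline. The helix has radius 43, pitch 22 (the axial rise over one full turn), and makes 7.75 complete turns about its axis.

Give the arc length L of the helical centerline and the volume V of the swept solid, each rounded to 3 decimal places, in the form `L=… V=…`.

L=2100.802 V=59398.771

2πR = 2π·43 = 270.176968
per-turn = √(270.176968² + 22²) = √(72995.5942 + 484) = √73479.5942 = 271.071198
L = 7.75 × 271.071198 = 2100.801781
V = π·3² × L = 28.274334 × 2100.801781 = 59398.770981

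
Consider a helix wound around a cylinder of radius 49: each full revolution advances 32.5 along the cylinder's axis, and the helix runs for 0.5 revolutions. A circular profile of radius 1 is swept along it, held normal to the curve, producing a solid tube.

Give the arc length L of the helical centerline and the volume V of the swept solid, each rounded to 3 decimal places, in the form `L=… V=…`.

L=154.793 V=486.298

2πR = 2π·49 = 307.876080
per-turn = √(307.876080² + 32.5²) = √(94787.6807 + 1056.25) = √95843.9307 = 309.586709
L = 0.5 × 309.586709 = 154.793355
V = π·1² × L = 3.141593 × 154.793355 = 486.297666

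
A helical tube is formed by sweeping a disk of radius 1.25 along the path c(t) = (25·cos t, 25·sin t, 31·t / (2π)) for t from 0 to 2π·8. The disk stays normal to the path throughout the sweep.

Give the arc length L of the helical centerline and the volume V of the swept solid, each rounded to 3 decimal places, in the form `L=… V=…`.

2πR = 2π·25 = 157.079633
per-turn = √(157.079633² + 31²) = √(24674.0110 + 961) = √25635.0110 = 160.109372
L = 8 × 160.109372 = 1280.874976
V = π·1.25² × L = 4.908739 × 1280.874976 = 6287.480336

L=1280.875 V=6287.480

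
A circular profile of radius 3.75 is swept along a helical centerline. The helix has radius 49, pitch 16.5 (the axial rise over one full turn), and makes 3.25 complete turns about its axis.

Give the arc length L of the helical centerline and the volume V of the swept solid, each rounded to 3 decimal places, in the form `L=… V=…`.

L=1002.033 V=44268.470

2πR = 2π·49 = 307.876080
per-turn = √(307.876080² + 16.5²) = √(94787.6807 + 272.25) = √95059.9307 = 308.317905
L = 3.25 × 308.317905 = 1002.033192
V = π·3.75² × L = 44.178647 × 1002.033192 = 44268.470358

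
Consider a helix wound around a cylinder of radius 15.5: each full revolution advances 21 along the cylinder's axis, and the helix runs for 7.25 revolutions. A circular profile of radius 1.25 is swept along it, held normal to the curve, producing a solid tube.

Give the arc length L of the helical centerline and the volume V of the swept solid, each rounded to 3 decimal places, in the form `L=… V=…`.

2πR = 2π·15.5 = 97.389372
per-turn = √(97.389372² + 21²) = √(9484.6898 + 441) = √9925.6898 = 99.627756
L = 7.25 × 99.627756 = 722.301233
V = π·1.25² × L = 4.908739 × 722.301233 = 3545.587888

L=722.301 V=3545.588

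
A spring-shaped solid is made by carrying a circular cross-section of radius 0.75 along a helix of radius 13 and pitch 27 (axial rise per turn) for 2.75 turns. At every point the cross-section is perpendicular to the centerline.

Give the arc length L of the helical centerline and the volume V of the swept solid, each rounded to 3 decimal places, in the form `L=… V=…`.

L=236.578 V=418.067

2πR = 2π·13 = 81.681409
per-turn = √(81.681409² + 27²) = √(6671.8526 + 729) = √7400.8526 = 86.028208
L = 2.75 × 86.028208 = 236.577572
V = π·0.75² × L = 1.767146 × 236.577572 = 418.067079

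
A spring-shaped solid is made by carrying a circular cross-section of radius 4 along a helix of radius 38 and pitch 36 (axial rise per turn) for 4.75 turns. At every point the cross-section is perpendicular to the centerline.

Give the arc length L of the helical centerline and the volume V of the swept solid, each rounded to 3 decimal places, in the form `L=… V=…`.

L=1146.934 V=57651.193

2πR = 2π·38 = 238.761042
per-turn = √(238.761042² + 36²) = √(57006.8350 + 1296) = √58302.8350 = 241.459800
L = 4.75 × 241.459800 = 1146.934050
V = π·4² × L = 50.265482 × 1146.934050 = 57651.193372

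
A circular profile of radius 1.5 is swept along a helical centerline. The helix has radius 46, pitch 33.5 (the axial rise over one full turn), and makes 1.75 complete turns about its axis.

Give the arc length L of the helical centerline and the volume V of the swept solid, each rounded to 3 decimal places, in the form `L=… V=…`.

L=509.183 V=3599.200

2πR = 2π·46 = 289.026524
per-turn = √(289.026524² + 33.5²) = √(83536.3317 + 1122.25) = √84658.5817 = 290.961478
L = 1.75 × 290.961478 = 509.182586
V = π·1.5² × L = 7.068583 × 509.182586 = 3599.199614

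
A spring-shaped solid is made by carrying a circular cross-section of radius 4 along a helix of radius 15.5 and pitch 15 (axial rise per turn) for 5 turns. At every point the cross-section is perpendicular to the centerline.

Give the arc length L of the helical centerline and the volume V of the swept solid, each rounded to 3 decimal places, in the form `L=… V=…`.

2πR = 2π·15.5 = 97.389372
per-turn = √(97.389372² + 15²) = √(9484.6898 + 225) = √9709.6898 = 98.537758
L = 5 × 98.537758 = 492.688792
V = π·4² × L = 50.265482 × 492.688792 = 24765.239830

L=492.689 V=24765.240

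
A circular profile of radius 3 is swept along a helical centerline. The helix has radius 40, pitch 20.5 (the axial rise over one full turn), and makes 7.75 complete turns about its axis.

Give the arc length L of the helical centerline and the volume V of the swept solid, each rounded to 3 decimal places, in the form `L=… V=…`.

L=1954.256 V=55255.292

2πR = 2π·40 = 251.327412
per-turn = √(251.327412² + 20.5²) = √(63165.4682 + 420.25) = √63585.7182 = 252.162087
L = 7.75 × 252.162087 = 1954.256175
V = π·3² × L = 28.274334 × 1954.256175 = 55255.291583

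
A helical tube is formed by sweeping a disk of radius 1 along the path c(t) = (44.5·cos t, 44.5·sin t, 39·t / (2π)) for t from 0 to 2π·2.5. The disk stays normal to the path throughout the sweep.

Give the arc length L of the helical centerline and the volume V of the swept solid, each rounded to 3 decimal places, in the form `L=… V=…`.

2πR = 2π·44.5 = 279.601746
per-turn = √(279.601746² + 39²) = √(78177.1365 + 1521) = √79698.1365 = 282.308584
L = 2.5 × 282.308584 = 705.771459
V = π·1² × L = 3.141593 × 705.771459 = 2217.246432

L=705.771 V=2217.246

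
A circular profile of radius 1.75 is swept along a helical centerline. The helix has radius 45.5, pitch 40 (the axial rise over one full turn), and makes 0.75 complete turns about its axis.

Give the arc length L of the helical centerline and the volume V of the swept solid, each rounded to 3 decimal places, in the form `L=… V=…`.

L=216.502 V=2082.996

2πR = 2π·45.5 = 285.884931
per-turn = √(285.884931² + 40²) = √(81730.1940 + 1600) = √83330.1940 = 288.669697
L = 0.75 × 288.669697 = 216.502273
V = π·1.75² × L = 9.621128 × 216.502273 = 2082.995972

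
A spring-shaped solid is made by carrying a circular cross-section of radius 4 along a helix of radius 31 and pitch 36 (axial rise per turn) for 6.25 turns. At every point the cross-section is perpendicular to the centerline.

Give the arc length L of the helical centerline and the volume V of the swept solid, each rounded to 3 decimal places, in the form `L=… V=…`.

2πR = 2π·31 = 194.778745
per-turn = √(194.778745² + 36²) = √(37938.7593 + 1296) = √39234.7593 = 198.077660
L = 6.25 × 198.077660 = 1237.985374
V = π·4² × L = 50.265482 × 1237.985374 = 62227.932092

L=1237.985 V=62227.932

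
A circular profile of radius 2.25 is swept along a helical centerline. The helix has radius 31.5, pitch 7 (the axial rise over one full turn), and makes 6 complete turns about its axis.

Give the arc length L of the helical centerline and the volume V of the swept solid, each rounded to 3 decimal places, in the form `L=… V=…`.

2πR = 2π·31.5 = 197.920337
per-turn = √(197.920337² + 7²) = √(39172.4599 + 49) = √39221.4599 = 198.044086
L = 6 × 198.044086 = 1188.264514
V = π·2.25² × L = 15.904313 × 1188.264514 = 18898.530530

L=1188.265 V=18898.531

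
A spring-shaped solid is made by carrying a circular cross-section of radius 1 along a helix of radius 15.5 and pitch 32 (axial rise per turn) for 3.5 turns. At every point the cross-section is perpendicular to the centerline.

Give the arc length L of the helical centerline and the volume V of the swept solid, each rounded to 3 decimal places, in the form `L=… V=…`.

2πR = 2π·15.5 = 97.389372
per-turn = √(97.389372² + 32²) = √(9484.6898 + 1024) = √10508.6898 = 102.511901
L = 3.5 × 102.511901 = 358.791653
V = π·1² × L = 3.141593 × 358.791653 = 1127.177222

L=358.792 V=1127.177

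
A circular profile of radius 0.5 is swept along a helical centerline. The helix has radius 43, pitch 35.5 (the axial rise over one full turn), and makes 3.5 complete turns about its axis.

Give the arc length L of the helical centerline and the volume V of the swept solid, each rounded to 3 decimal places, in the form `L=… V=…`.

2πR = 2π·43 = 270.176968
per-turn = √(270.176968² + 35.5²) = √(72995.5942 + 1260.25) = √74255.8442 = 272.499255
L = 3.5 × 272.499255 = 953.747394
V = π·0.5² × L = 0.785398 × 953.747394 = 749.071451

L=953.747 V=749.071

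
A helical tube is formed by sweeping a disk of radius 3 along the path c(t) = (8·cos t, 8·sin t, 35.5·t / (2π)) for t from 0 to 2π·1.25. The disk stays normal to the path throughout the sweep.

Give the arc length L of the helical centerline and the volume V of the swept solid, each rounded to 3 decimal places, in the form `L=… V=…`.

2πR = 2π·8 = 50.265482
per-turn = √(50.265482² + 35.5²) = √(2526.6187 + 1260.25) = √3786.8687 = 61.537539
L = 1.25 × 61.537539 = 76.921924
V = π·3² × L = 28.274334 × 76.921924 = 2174.916161

L=76.922 V=2174.916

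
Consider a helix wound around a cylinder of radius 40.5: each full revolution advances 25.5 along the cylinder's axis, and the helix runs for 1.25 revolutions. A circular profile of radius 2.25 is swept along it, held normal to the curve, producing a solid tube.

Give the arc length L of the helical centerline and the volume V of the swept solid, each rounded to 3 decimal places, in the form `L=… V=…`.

2πR = 2π·40.5 = 254.469005
per-turn = √(254.469005² + 25.5²) = √(64754.4745 + 650.25) = √65404.7245 = 255.743474
L = 1.25 × 255.743474 = 319.679342
V = π·2.25² × L = 15.904313 × 319.679342 = 5084.280261

L=319.679 V=5084.280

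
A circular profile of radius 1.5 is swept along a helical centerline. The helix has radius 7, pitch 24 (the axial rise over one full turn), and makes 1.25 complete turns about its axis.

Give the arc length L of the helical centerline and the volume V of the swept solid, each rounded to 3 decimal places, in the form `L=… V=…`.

2πR = 2π·7 = 43.982297
per-turn = √(43.982297² + 24²) = √(1934.4425 + 576) = √2510.4425 = 50.104316
L = 1.25 × 50.104316 = 62.630395
V = π·1.5² × L = 7.068583 × 62.630395 = 442.708173

L=62.630 V=442.708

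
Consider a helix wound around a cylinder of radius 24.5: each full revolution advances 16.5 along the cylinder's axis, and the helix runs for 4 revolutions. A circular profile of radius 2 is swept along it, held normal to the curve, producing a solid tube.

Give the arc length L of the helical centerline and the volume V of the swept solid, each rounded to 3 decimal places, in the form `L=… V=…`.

L=619.279 V=7782.092

2πR = 2π·24.5 = 153.938040
per-turn = √(153.938040² + 16.5²) = √(23696.9202 + 272.25) = √23969.1702 = 154.819799
L = 4 × 154.819799 = 619.279196
V = π·2² × L = 12.566371 × 619.279196 = 7782.091891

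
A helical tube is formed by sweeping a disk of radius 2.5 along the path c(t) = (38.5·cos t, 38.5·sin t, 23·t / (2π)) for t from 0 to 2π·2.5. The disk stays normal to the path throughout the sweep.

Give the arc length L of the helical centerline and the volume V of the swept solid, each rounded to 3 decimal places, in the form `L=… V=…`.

L=607.484 V=11927.920

2πR = 2π·38.5 = 241.902634
per-turn = √(241.902634² + 23²) = √(58516.8845 + 529) = √59045.8845 = 242.993589
L = 2.5 × 242.993589 = 607.483974
V = π·2.5² × L = 19.634954 × 607.483974 = 11927.919927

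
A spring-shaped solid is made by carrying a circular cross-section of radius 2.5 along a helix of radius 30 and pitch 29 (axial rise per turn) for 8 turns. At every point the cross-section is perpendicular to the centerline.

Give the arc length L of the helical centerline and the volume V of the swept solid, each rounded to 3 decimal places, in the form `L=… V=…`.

2πR = 2π·30 = 188.495559
per-turn = √(188.495559² + 29²) = √(35530.5758 + 841) = √36371.5758 = 190.713334
L = 8 × 190.713334 = 1525.706674
V = π·2.5² × L = 19.634954 × 1525.706674 = 29957.180484

L=1525.707 V=29957.180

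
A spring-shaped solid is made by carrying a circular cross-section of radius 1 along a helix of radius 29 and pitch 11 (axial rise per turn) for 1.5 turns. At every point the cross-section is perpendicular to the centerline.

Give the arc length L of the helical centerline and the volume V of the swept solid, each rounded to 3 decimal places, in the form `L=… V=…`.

L=273.816 V=860.219

2πR = 2π·29 = 182.212374
per-turn = √(182.212374² + 11²) = √(33201.3492 + 121) = √33322.3492 = 182.544102
L = 1.5 × 182.544102 = 273.816153
V = π·1² × L = 3.141593 × 273.816153 = 860.218815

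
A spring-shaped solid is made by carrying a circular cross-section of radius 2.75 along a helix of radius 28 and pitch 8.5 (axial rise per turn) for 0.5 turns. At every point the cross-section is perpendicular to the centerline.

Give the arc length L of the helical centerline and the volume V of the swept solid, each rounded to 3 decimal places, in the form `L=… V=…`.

2πR = 2π·28 = 175.929189
per-turn = √(175.929189² + 8.5²) = √(30951.0794 + 72.25) = √31023.3294 = 176.134407
L = 0.5 × 176.134407 = 88.067204
V = π·2.75² × L = 23.758294 × 88.067204 = 2092.326554

L=88.067 V=2092.327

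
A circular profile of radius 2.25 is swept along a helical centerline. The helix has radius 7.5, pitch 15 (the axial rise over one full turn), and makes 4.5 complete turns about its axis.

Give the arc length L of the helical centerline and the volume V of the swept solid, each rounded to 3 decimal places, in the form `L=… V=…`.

L=222.541 V=3539.367

2πR = 2π·7.5 = 47.123890
per-turn = √(47.123890² + 15²) = √(2220.6610 + 225) = √2445.6610 = 49.453625
L = 4.5 × 49.453625 = 222.541311
V = π·2.25² × L = 15.904313 × 222.541311 = 3539.366621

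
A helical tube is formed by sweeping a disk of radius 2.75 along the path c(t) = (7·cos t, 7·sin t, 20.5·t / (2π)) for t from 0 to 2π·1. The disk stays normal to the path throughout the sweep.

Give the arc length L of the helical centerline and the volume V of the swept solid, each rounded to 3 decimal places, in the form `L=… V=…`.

2πR = 2π·7 = 43.982297
per-turn = √(43.982297² + 20.5²) = √(1934.4425 + 420.25) = √2354.6925 = 48.525173
L = 1 × 48.525173 = 48.525173
V = π·2.75² × L = 23.758294 × 48.525173 = 1152.875360

L=48.525 V=1152.875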